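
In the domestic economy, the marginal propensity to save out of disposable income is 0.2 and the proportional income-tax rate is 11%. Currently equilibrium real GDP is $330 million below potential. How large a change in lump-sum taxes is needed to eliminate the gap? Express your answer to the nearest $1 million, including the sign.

MPC = 1 − MPS = 1 − 0.2 = 0.8.
Spending multiplier = 1/(1 − c(1−t)) = 1/(1 − 0.8×0.89) = 1/0.288 ≈ 3.472.
Tax multiplier = −c·k = −0.8/0.288 ≈ −2.778. Need ΔY = +$330 million, so ΔT = ΔY/(−c·k) = −(+$330 million) × 0.288 / 0.8 ≈ −$119 million.
The government should cut lump-sum taxes by $119 million.

−$119 million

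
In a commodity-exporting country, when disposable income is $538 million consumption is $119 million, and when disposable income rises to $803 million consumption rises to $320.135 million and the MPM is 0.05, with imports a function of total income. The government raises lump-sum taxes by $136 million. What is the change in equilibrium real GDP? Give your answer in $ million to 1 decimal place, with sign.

−$354.7 million

MPC = ΔC/ΔYd = (320.135 − 119)/(803 − 538) = 201.135/265 = 0.759.
A lump-sum tax change of +$136 million shifts disposable income by −$136 million; first-round consumption changes by −c × ΔT = −0.759 × (+$136 million) = −$103.224 million.
Expenditure multiplier = 1/(1 − c + m) = 1/(1 − 0.759 + 0.05) = 1/0.291 ≈ 3.436.
The tax multiplier is −c × k ≈ −2.608, so ΔY = k × (−c·ΔT) = (−$103.224 million) / 0.291 ≈ −$354.7 million.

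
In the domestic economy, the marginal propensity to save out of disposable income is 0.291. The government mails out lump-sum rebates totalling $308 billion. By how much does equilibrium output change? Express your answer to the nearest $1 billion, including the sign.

+$750 billion

MPC = 1 − MPS = 1 − 0.291 = 0.709.
A lump-sum tax change of −$308 billion shifts disposable income by +$308 billion; first-round consumption changes by −c × ΔT = −0.709 × (−$308 billion) = +$218.372 billion.
Expenditure multiplier = 1/(1 − MPC) = 1/(1 − 0.709) = 1/0.291 ≈ 3.436.
The tax multiplier is −c × k ≈ −2.436, so ΔY = k × (−c·ΔT) = (+$218.372 billion) / 0.291 ≈ +$750 billion.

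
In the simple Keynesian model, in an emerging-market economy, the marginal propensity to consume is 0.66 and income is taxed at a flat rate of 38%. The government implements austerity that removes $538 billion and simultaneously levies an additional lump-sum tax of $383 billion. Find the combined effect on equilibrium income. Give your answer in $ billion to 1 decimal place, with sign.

Expenditure multiplier = 1/(1 − c(1−t)) = 1/(1 − 0.66×0.62) = 1/0.5908 ≈ 1.693.
ΔG contributes k·ΔG = (−$538 billion) / 0.5908 ≈ −$910.6 billion.
ΔT of +$383 billion changes first-round spending by −c·ΔT = −$252.78 billion, contributing k·(−c·ΔT) = (−$252.78 billion) / 0.5908 ≈ −$427.9 billion.
Net ΔY = k(ΔG − c·ΔT) = (−$790.78 billion) / 0.5908 ≈ −$1,338.5 billion.

−$1,338.5 billion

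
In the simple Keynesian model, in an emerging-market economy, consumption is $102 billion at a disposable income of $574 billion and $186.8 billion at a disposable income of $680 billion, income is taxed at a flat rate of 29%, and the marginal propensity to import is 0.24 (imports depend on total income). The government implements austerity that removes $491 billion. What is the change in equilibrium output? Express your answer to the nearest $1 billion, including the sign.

−$731 billion

MPC = ΔC/ΔYd = (186.8 − 102)/(680 − 574) = 84.8/106 = 0.8.
Spending multiplier = 1/(1 − c(1−t) + m) = 1/(1 − 0.8×0.71 + 0.24) = 1/0.672 ≈ 1.488.
ΔY = k × ΔG = (−$491 billion) / 0.672 ≈ −$731 billion.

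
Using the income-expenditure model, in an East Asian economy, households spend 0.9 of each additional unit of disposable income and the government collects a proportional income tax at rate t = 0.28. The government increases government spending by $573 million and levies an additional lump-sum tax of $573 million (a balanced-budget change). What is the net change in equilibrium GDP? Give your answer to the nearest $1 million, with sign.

+$163 million

Expenditure multiplier = 1/(1 − c(1−t)) = 1/(1 − 0.9×0.72) = 1/0.352 ≈ 2.841.
ΔG contributes k·ΔG = (+$573 million) / 0.352 ≈ +$1,627.8 million.
ΔT of +$573 million changes first-round spending by −c·ΔT = −$515.7 million, contributing k·(−c·ΔT) = (−$515.7 million) / 0.352 ≈ −$1,465.1 million.
Net ΔY = k(ΔG − c·ΔT) = (+$57.3 million) / 0.352 ≈ +$163 million.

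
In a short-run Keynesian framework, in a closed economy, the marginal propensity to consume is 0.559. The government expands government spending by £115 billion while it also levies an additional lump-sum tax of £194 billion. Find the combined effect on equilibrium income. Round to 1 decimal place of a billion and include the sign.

+£14.9 billion

Expenditure multiplier = 1/(1 − MPC) = 1/(1 − 0.559) = 1/0.441 ≈ 2.268.
ΔG contributes k·ΔG = (+£115 billion) / 0.441 ≈ +£260.8 billion.
ΔT of +£194 billion changes first-round spending by −c·ΔT = −£108.446 billion, contributing k·(−c·ΔT) = (−£108.446 billion) / 0.441 ≈ −£245.9 billion.
Net ΔY = k(ΔG − c·ΔT) = (+£6.554 billion) / 0.441 ≈ +£14.9 billion.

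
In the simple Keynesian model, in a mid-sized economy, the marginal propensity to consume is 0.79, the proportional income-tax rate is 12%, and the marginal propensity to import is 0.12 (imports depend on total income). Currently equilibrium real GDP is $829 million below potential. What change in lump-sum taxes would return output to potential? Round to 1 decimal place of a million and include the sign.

−$445.8 million

Spending multiplier = 1/(1 − c(1−t) + m) = 1/(1 − 0.79×0.88 + 0.12) = 1/0.4248 ≈ 2.354.
Tax multiplier = −c·k = −0.79/0.4248 ≈ −1.86. Need ΔY = +$829 million, so ΔT = ΔY/(−c·k) = −(+$829 million) × 0.4248 / 0.79 ≈ −$445.8 million.
The government should cut lump-sum taxes by $445.8 million.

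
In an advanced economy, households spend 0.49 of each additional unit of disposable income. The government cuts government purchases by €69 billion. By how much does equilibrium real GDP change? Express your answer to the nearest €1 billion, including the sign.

−€135 billion

Government-spending multiplier = 1/(1 − MPC) = 1/(1 − 0.49) = 1/0.51 ≈ 1.961.
ΔY = k × ΔG = (−€69 billion) / 0.51 ≈ −€135 billion.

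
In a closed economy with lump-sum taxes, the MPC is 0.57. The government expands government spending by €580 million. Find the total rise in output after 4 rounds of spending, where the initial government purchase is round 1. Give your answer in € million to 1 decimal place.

Round 1 adds ΔG = €580 million; each later round is MPC = 0.57 times the previous.
After 4 rounds: 580 + 330.6 + 188.442 + 107.41194 = ΔG·(1 − c^4)/(1 − c) = 580 × (1 − 0.10556001)/0.43 ≈ €1,206.5 million.

€1,206.5 million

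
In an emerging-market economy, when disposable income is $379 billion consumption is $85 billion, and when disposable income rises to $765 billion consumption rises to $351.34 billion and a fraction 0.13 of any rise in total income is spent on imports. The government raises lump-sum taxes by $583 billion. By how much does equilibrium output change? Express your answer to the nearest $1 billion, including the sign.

MPC = ΔC/ΔYd = (351.34 − 85)/(765 − 379) = 266.34/386 = 0.69.
A lump-sum tax change of +$583 billion shifts disposable income by −$583 billion; first-round consumption changes by −c × ΔT = −0.69 × (+$583 billion) = −$402.27 billion.
Expenditure multiplier = 1/(1 − c + m) = 1/(1 − 0.69 + 0.13) = 1/0.44 ≈ 2.273.
The tax multiplier is −c × k ≈ −1.568, so ΔY = k × (−c·ΔT) = (−$402.27 billion) / 0.44 ≈ −$914 billion.

−$914 billion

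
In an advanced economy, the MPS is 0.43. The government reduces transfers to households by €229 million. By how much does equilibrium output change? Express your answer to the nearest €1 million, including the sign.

−€304 million

MPC = 1 − MPS = 1 − 0.43 = 0.57.
The transfer change shifts disposable income by −€229 million, so first-round consumption changes by c·ΔTR = 0.57 × (−€229 million) = −€130.53 million.
Expenditure multiplier = 1/(1 − MPC) = 1/(1 − 0.57) = 1/0.43 ≈ 2.326.
The transfer multiplier is c × k ≈ 1.326, so ΔY = k × (c·ΔTR) = (−€130.53 million) / 0.43 ≈ −€304 million.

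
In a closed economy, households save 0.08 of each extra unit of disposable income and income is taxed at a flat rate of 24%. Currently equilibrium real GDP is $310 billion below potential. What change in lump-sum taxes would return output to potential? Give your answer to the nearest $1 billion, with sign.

MPC = 1 − MPS = 1 − 0.08 = 0.92.
Spending multiplier = 1/(1 − c(1−t)) = 1/(1 − 0.92×0.76) = 1/0.3008 ≈ 3.324.
Tax multiplier = −c·k = −0.92/0.3008 ≈ −3.059. Need ΔY = +$310 billion, so ΔT = ΔY/(−c·k) = −(+$310 billion) × 0.3008 / 0.92 ≈ −$101 billion.
The government should cut lump-sum taxes by $101 billion.

−$101 billion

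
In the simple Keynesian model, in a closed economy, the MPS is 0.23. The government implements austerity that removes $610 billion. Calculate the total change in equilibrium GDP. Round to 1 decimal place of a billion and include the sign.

−$2,652.2 billion

MPC = 1 − MPS = 1 − 0.23 = 0.77.
Expenditure multiplier = 1/(1 − MPC) = 1/(1 − 0.77) = 1/0.23 ≈ 4.348.
ΔY = k × ΔG = (−$610 billion) / 0.23 ≈ −$2,652.2 billion.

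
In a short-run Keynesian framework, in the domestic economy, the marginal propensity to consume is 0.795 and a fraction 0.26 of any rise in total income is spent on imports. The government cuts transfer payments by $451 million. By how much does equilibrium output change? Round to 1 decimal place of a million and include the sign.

−$771.1 million

The transfer change shifts disposable income by −$451 million, so first-round consumption changes by c·ΔTR = 0.795 × (−$451 million) = −$358.545 million.
Expenditure multiplier = 1/(1 − c + m) = 1/(1 − 0.795 + 0.26) = 1/0.465 ≈ 2.151.
The transfer multiplier is c × k ≈ 1.71, so ΔY = k × (c·ΔTR) = (−$358.545 million) / 0.465 ≈ −$771.1 million.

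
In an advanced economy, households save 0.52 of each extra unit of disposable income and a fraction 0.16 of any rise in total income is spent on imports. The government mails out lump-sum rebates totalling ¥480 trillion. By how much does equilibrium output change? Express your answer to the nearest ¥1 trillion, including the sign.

MPC = 1 − MPS = 1 − 0.52 = 0.48.
A lump-sum tax change of −¥480 trillion shifts disposable income by +¥480 trillion; first-round consumption changes by −c × ΔT = −0.48 × (−¥480 trillion) = +¥230.4 trillion.
Expenditure multiplier = 1/(1 − c + m) = 1/(1 − 0.48 + 0.16) = 1/0.68 ≈ 1.471.
The tax multiplier is −c × k ≈ −0.706, so ΔY = k × (−c·ΔT) = (+¥230.4 trillion) / 0.68 ≈ +¥339 trillion.

+¥339 trillion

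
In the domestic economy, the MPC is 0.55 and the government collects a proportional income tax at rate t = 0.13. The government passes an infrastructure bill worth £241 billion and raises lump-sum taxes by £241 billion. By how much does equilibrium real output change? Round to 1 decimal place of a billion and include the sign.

Expenditure multiplier = 1/(1 − c(1−t)) = 1/(1 − 0.55×0.87) = 1/0.5215 ≈ 1.918.
ΔG contributes k·ΔG = (+£241 billion) / 0.5215 ≈ +£462.1 billion.
ΔT of +£241 billion changes first-round spending by −c·ΔT = −£132.55 billion, contributing k·(−c·ΔT) = (−£132.55 billion) / 0.5215 ≈ −£254.2 billion.
Net ΔY = k(ΔG − c·ΔT) = (+£108.45 billion) / 0.5215 ≈ +£208 billion.

+£208.0 billion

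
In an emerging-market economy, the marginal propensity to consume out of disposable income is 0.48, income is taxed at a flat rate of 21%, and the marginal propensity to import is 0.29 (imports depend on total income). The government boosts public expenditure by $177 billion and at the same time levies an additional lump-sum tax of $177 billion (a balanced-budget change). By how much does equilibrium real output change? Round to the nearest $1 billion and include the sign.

Expenditure multiplier = 1/(1 − c(1−t) + m) = 1/(1 − 0.48×0.79 + 0.29) = 1/0.9108 ≈ 1.098.
ΔG contributes k·ΔG = (+$177 billion) / 0.9108 ≈ +$194.3 billion.
ΔT of +$177 billion changes first-round spending by −c·ΔT = −$84.96 billion, contributing k·(−c·ΔT) = (−$84.96 billion) / 0.9108 ≈ −$93.3 billion.
Net ΔY = k(ΔG − c·ΔT) = (+$92.04 billion) / 0.9108 ≈ +$101 billion.

+$101 billion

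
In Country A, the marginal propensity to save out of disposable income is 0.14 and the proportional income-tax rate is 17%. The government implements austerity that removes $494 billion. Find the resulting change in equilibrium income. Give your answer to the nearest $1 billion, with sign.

−$1,726 billion

MPC = 1 − MPS = 1 − 0.14 = 0.86.
Expenditure multiplier = 1/(1 − c(1−t)) = 1/(1 − 0.86×0.83) = 1/0.2862 ≈ 3.494.
ΔY = k × ΔG = (−$494 billion) / 0.2862 ≈ −$1,726 billion.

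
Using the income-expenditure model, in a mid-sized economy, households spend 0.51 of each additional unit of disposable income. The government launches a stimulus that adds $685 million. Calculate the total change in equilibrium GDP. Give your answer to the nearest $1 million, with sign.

Government-spending multiplier = 1/(1 − MPC) = 1/(1 − 0.51) = 1/0.49 ≈ 2.041.
ΔY = k × ΔG = (+$685 million) / 0.49 ≈ +$1,398 million.

+$1,398 million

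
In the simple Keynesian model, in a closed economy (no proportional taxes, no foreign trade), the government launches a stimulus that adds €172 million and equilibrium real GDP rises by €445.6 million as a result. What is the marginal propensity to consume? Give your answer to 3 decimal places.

0.614

Implied spending multiplier k = ΔY/ΔG = 445.6/172 ≈ 2.5907.
Since k = 1/(1 − MPC), MPC = 1 − 1/k = 1 − ΔG/ΔY = 1 − 172/445.6 ≈ 0.614.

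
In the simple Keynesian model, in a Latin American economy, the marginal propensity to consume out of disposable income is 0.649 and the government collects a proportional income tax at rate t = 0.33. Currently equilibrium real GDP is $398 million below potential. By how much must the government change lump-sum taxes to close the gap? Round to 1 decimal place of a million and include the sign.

−$346.6 million

Spending multiplier = 1/(1 − c(1−t)) = 1/(1 − 0.649×0.67) = 1/0.56517 ≈ 1.769.
Tax multiplier = −c·k = −0.649/0.56517 ≈ −1.148. Need ΔY = +$398 million, so ΔT = ΔY/(−c·k) = −(+$398 million) × 0.56517 / 0.649 ≈ −$346.6 million.
The government should cut lump-sum taxes by $346.6 million.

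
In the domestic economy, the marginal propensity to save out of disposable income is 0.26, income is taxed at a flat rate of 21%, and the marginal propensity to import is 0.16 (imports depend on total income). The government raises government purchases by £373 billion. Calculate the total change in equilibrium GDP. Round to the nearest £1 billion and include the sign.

+£648 billion

MPC = 1 − MPS = 1 − 0.26 = 0.74.
Spending multiplier = 1/(1 − c(1−t) + m) = 1/(1 − 0.74×0.79 + 0.16) = 1/0.5754 ≈ 1.738.
ΔY = k × ΔG = (+£373 billion) / 0.5754 ≈ +£648 billion.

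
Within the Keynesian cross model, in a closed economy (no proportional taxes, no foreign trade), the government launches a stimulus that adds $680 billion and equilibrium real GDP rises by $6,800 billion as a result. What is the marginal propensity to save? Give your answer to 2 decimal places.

0.10

Implied spending multiplier k = ΔY/ΔG = 6,800/680 = 10.
Since k = 1/(1 − MPC), MPC = 1 − 1/k = 1 − ΔG/ΔY = 1 − 680/6,800 = 0.90.
MPS = 1 − MPC = 0.10.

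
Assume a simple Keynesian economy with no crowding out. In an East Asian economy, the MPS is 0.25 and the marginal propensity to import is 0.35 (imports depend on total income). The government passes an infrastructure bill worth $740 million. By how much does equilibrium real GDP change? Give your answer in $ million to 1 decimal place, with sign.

MPC = 1 − MPS = 1 − 0.25 = 0.75.
Expenditure multiplier = 1/(1 − c + m) = 1/(1 − 0.75 + 0.35) = 1/0.6 ≈ 1.667.
ΔY = k × ΔG = (+$740 million) / 0.6 ≈ +$1,233.3 million.

+$1,233.3 million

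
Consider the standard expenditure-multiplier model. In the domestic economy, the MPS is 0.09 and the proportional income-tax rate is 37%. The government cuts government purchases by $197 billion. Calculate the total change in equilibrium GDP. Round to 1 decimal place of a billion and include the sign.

−$461.7 billion

MPC = 1 − MPS = 1 − 0.09 = 0.91.
Expenditure multiplier = 1/(1 − c(1−t)) = 1/(1 − 0.91×0.63) = 1/0.4267 ≈ 2.344.
ΔY = k × ΔG = (−$197 billion) / 0.4267 ≈ −$461.7 billion.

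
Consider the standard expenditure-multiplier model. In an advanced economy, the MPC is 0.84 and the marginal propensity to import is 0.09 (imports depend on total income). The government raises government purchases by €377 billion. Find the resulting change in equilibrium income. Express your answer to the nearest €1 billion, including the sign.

Spending multiplier = 1/(1 − c + m) = 1/(1 − 0.84 + 0.09) = 1/0.25 = 4.
ΔY = k × ΔG = (+€377 billion) / 0.25 = +€1,508 billion.

+€1,508 billion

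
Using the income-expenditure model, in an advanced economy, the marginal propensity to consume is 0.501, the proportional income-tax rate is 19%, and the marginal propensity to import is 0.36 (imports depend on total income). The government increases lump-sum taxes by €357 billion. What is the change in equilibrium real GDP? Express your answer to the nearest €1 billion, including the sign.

A lump-sum tax change of +€357 billion shifts disposable income by −€357 billion; first-round consumption changes by −c × ΔT = −0.501 × (+€357 billion) = −€178.857 billion.
Expenditure multiplier = 1/(1 − c(1−t) + m) = 1/(1 − 0.501×0.81 + 0.36) = 1/0.95419 ≈ 1.048.
The tax multiplier is −c × k ≈ −0.525, so ΔY = k × (−c·ΔT) = (−€178.857 billion) / 0.95419 ≈ −€187 billion.

−€187 billion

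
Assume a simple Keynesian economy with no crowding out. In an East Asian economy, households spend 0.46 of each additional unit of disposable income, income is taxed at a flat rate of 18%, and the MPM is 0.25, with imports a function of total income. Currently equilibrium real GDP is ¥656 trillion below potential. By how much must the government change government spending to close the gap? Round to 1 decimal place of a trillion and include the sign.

Spending multiplier = 1/(1 − c(1−t) + m) = 1/(1 − 0.46×0.82 + 0.25) = 1/0.8728 ≈ 1.146.
Need ΔY = +¥656 trillion, so ΔG = ΔY/k = (+¥656 trillion) × 0.8728 ≈ +¥572.6 trillion.
The government should increase government spending by ¥572.6 trillion.

+¥572.6 trillion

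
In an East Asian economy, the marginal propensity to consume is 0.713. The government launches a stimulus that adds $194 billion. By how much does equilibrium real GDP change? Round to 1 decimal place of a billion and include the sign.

Spending multiplier = 1/(1 − MPC) = 1/(1 − 0.713) = 1/0.287 ≈ 3.484.
ΔY = k × ΔG = (+$194 billion) / 0.287 ≈ +$676 billion.

+$676.0 billion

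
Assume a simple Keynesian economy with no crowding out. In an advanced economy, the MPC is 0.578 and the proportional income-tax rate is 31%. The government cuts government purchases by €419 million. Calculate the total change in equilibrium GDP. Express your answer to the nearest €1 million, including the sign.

−€697 million

Government-spending multiplier = 1/(1 − c(1−t)) = 1/(1 − 0.578×0.69) = 1/0.60118 ≈ 1.663.
ΔY = k × ΔG = (−€419 million) / 0.60118 ≈ −€697 million.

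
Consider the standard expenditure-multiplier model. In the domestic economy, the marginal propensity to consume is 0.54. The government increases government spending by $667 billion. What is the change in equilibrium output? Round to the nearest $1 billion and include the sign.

+$1,450 billion

Spending multiplier = 1/(1 − MPC) = 1/(1 − 0.54) = 1/0.46 ≈ 2.174.
ΔY = k × ΔG = (+$667 billion) / 0.46 = +$1,450 billion.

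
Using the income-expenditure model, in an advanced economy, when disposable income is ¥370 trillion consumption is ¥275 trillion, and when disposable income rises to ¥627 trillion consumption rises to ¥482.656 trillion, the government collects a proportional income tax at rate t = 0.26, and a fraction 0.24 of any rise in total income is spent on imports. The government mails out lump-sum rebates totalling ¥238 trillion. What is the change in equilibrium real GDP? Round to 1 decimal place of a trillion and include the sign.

+¥299.5 trillion

MPC = ΔC/ΔYd = (482.656 − 275)/(627 − 370) = 207.656/257 = 0.808.
A lump-sum tax change of −¥238 trillion shifts disposable income by +¥238 trillion; first-round consumption changes by −c × ΔT = −0.808 × (−¥238 trillion) = +¥192.304 trillion.
Expenditure multiplier = 1/(1 − c(1−t) + m) = 1/(1 − 0.808×0.74 + 0.24) = 1/0.64208 ≈ 1.557.
The tax multiplier is −c × k ≈ −1.258, so ΔY = k × (−c·ΔT) = (+¥192.304 trillion) / 0.64208 ≈ +¥299.5 trillion.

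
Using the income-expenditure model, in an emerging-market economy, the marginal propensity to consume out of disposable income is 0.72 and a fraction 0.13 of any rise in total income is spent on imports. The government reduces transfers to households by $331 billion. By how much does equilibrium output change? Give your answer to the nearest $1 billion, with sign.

The transfer change shifts disposable income by −$331 billion, so first-round consumption changes by c·ΔTR = 0.72 × (−$331 billion) = −$238.32 billion.
Expenditure multiplier = 1/(1 − c + m) = 1/(1 − 0.72 + 0.13) = 1/0.41 ≈ 2.439.
The transfer multiplier is c × k ≈ 1.756, so ΔY = k × (c·ΔTR) = (−$238.32 billion) / 0.41 ≈ −$581 billion.

−$581 billion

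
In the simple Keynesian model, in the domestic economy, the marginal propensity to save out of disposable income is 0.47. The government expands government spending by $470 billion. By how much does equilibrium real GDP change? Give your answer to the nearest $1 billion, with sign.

+$1,000 billion

MPC = 1 − MPS = 1 − 0.47 = 0.53.
Spending multiplier = 1/(1 − MPC) = 1/(1 − 0.53) = 1/0.47 ≈ 2.128.
ΔY = k × ΔG = (+$470 billion) / 0.47 = +$1,000 billion.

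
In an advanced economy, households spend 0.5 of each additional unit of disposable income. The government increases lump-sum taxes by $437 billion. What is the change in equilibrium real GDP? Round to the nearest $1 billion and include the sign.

A lump-sum tax change of +$437 billion shifts disposable income by −$437 billion; first-round consumption changes by −c × ΔT = −0.5 × (+$437 billion) = −$218.5 billion.
Expenditure multiplier = 1/(1 − MPC) = 1/(1 − 0.5) = 1/0.5 = 2.
The tax multiplier is −c × k = −1, so ΔY = k × (−c·ΔT) = (−$218.5 billion) / 0.5 = −$437 billion.

−$437 billion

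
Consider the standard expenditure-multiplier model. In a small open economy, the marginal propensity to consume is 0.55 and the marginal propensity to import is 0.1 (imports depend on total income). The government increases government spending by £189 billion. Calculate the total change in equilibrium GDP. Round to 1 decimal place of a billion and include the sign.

Government-spending multiplier = 1/(1 − c + m) = 1/(1 − 0.55 + 0.1) = 1/0.55 ≈ 1.818.
ΔY = k × ΔG = (+£189 billion) / 0.55 ≈ +£343.6 billion.

+£343.6 billion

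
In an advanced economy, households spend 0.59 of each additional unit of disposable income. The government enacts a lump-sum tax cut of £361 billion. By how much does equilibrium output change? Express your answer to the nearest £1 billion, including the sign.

A lump-sum tax change of −£361 billion shifts disposable income by +£361 billion; first-round consumption changes by −c × ΔT = −0.59 × (−£361 billion) = +£212.99 billion.
Expenditure multiplier = 1/(1 − MPC) = 1/(1 − 0.59) = 1/0.41 ≈ 2.439.
The tax multiplier is −c × k ≈ −1.439, so ΔY = k × (−c·ΔT) = (+£212.99 billion) / 0.41 ≈ +£519 billion.

+£519 billion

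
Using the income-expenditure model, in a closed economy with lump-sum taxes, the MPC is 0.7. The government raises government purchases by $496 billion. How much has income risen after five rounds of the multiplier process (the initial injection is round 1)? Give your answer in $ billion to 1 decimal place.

$1,375.5 billion

Round 1 adds ΔG = $496 billion; each later round is MPC = 0.7 times the previous.
After 5 rounds: 496 + 347.2 + 243.04 + 170.128 + 119.0896 = ΔG·(1 − c^5)/(1 − c) = 496 × (1 − 0.16807)/0.3 ≈ $1,375.5 billion.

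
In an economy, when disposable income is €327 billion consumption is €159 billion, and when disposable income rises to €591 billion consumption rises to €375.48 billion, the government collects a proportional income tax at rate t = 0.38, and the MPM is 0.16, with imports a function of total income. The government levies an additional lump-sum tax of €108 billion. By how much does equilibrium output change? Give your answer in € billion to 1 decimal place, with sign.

MPC = ΔC/ΔYd = (375.48 − 159)/(591 − 327) = 216.48/264 = 0.82.
A lump-sum tax change of +€108 billion shifts disposable income by −€108 billion; first-round consumption changes by −c × ΔT = −0.82 × (+€108 billion) = −€88.56 billion.
Expenditure multiplier = 1/(1 − c(1−t) + m) = 1/(1 − 0.82×0.62 + 0.16) = 1/0.6516 ≈ 1.535.
The tax multiplier is −c × k ≈ −1.258, so ΔY = k × (−c·ΔT) = (−€88.56 billion) / 0.6516 ≈ −€135.9 billion.

−€135.9 billion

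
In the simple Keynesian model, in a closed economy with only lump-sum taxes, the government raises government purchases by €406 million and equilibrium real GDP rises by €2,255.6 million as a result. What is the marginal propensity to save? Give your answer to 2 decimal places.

0.18

Implied spending multiplier k = ΔY/ΔG = 2,255.6/406 ≈ 5.5557.
Since k = 1/(1 − MPC), MPC = 1 − 1/k = 1 − ΔG/ΔY = 1 − 406/2,255.6 ≈ 0.82.
MPS = 1 − MPC = 0.18.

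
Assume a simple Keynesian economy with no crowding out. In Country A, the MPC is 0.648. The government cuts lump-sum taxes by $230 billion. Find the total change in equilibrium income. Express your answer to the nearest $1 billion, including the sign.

A lump-sum tax change of −$230 billion shifts disposable income by +$230 billion; first-round consumption changes by −c × ΔT = −0.648 × (−$230 billion) = +$149.04 billion.
Expenditure multiplier = 1/(1 − MPC) = 1/(1 − 0.648) = 1/0.352 ≈ 2.841.
The tax multiplier is −c × k ≈ −1.841, so ΔY = k × (−c·ΔT) = (+$149.04 billion) / 0.352 ≈ +$423 billion.

+$423 billion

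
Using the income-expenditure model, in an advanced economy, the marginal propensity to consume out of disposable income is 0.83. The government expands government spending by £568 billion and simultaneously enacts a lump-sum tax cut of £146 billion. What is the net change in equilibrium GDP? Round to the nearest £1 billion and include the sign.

Expenditure multiplier = 1/(1 − MPC) = 1/(1 − 0.83) = 1/0.17 ≈ 5.882.
ΔG contributes k·ΔG = (+£568 billion) / 0.17 ≈ +£3,341.2 billion.
ΔT of −£146 billion changes first-round spending by −c·ΔT = +£121.18 billion, contributing k·(−c·ΔT) = (+£121.18 billion) / 0.17 ≈ +£712.8 billion.
Net ΔY = k(ΔG − c·ΔT) = (+£689.18 billion) / 0.17 = +£4,054 billion.

+£4,054 billion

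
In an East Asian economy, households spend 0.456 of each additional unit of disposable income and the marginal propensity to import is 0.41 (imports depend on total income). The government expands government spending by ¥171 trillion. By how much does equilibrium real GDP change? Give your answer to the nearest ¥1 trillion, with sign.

+¥179 trillion

Spending multiplier = 1/(1 − c + m) = 1/(1 − 0.456 + 0.41) = 1/0.954 ≈ 1.048.
ΔY = k × ΔG = (+¥171 trillion) / 0.954 ≈ +¥179 trillion.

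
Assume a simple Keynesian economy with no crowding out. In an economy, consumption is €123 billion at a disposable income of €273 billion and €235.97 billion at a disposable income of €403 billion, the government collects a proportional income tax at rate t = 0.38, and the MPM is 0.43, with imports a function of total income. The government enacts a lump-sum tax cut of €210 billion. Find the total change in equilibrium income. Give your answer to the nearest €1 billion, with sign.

+€205 billion

MPC = ΔC/ΔYd = (235.97 − 123)/(403 − 273) = 112.97/130 = 0.869.
A lump-sum tax change of −€210 billion shifts disposable income by +€210 billion; first-round consumption changes by −c × ΔT = −0.869 × (−€210 billion) = +€182.49 billion.
Expenditure multiplier = 1/(1 − c(1−t) + m) = 1/(1 − 0.869×0.62 + 0.43) = 1/0.89122 ≈ 1.122.
The tax multiplier is −c × k ≈ −0.975, so ΔY = k × (−c·ΔT) = (+€182.49 billion) / 0.89122 ≈ +€205 billion.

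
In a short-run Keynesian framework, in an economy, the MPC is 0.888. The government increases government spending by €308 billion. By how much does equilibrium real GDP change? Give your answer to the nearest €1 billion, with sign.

Spending multiplier = 1/(1 − MPC) = 1/(1 − 0.888) = 1/0.112 ≈ 8.929.
ΔY = k × ΔG = (+€308 billion) / 0.112 = +€2,750 billion.

+€2,750 billion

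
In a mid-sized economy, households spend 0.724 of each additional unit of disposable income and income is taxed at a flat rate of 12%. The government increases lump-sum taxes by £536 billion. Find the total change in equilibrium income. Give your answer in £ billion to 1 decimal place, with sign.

−£1,069.4 billion

A lump-sum tax change of +£536 billion shifts disposable income by −£536 billion; first-round consumption changes by −c × ΔT = −0.724 × (+£536 billion) = −£388.064 billion.
Expenditure multiplier = 1/(1 − c(1−t)) = 1/(1 − 0.724×0.88) = 1/0.36288 ≈ 2.756.
The tax multiplier is −c × k ≈ −1.995, so ΔY = k × (−c·ΔT) = (−£388.064 billion) / 0.36288 ≈ −£1,069.4 billion.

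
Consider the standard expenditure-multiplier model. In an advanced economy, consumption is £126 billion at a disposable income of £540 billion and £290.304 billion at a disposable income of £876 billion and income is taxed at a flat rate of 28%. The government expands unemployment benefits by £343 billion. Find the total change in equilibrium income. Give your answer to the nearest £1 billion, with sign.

MPC = ΔC/ΔYd = (290.304 − 126)/(876 − 540) = 164.304/336 = 0.489.
The transfer change shifts disposable income by +£343 billion, so first-round consumption changes by c·ΔTR = 0.489 × (+£343 billion) = +£167.727 billion.
Expenditure multiplier = 1/(1 − c(1−t)) = 1/(1 − 0.489×0.72) = 1/0.64792 ≈ 1.543.
The transfer multiplier is c × k ≈ 0.755, so ΔY = k × (c·ΔTR) = (+£167.727 billion) / 0.64792 ≈ +£259 billion.

+£259 billion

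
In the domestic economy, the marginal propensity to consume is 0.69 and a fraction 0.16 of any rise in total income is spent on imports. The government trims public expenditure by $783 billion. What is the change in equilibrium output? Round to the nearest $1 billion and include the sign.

Spending multiplier = 1/(1 − c + m) = 1/(1 − 0.69 + 0.16) = 1/0.47 ≈ 2.128.
ΔY = k × ΔG = (−$783 billion) / 0.47 ≈ −$1,666 billion.

−$1,666 billion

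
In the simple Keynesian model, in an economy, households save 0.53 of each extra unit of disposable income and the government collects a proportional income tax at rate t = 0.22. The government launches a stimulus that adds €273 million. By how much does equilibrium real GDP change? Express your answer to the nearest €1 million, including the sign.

MPC = 1 − MPS = 1 − 0.53 = 0.47.
Spending multiplier = 1/(1 − c(1−t)) = 1/(1 − 0.47×0.78) = 1/0.6334 ≈ 1.579.
ΔY = k × ΔG = (+€273 million) / 0.6334 ≈ +€431 million.

+€431 million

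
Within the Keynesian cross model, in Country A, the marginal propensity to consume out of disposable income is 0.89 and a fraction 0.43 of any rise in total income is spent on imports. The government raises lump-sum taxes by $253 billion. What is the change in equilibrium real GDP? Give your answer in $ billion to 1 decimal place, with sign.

−$417.0 billion

A lump-sum tax change of +$253 billion shifts disposable income by −$253 billion; first-round consumption changes by −c × ΔT = −0.89 × (+$253 billion) = −$225.17 billion.
Expenditure multiplier = 1/(1 − c + m) = 1/(1 − 0.89 + 0.43) = 1/0.54 ≈ 1.852.
The tax multiplier is −c × k ≈ −1.648, so ΔY = k × (−c·ΔT) = (−$225.17 billion) / 0.54 ≈ −$417 billion.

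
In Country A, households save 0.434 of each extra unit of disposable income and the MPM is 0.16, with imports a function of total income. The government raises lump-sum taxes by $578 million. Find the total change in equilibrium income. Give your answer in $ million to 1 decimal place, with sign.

MPC = 1 − MPS = 1 − 0.434 = 0.566.
A lump-sum tax change of +$578 million shifts disposable income by −$578 million; first-round consumption changes by −c × ΔT = −0.566 × (+$578 million) = −$327.148 million.
Expenditure multiplier = 1/(1 − c + m) = 1/(1 − 0.566 + 0.16) = 1/0.594 ≈ 1.684.
The tax multiplier is −c × k ≈ −0.953, so ΔY = k × (−c·ΔT) = (−$327.148 million) / 0.594 ≈ −$550.8 million.

−$550.8 million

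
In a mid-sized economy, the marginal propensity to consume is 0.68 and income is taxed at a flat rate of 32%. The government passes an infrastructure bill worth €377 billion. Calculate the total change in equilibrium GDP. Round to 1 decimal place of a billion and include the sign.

+€701.3 billion

Expenditure multiplier = 1/(1 − c(1−t)) = 1/(1 − 0.68×0.68) = 1/0.5376 ≈ 1.86.
ΔY = k × ΔG = (+€377 billion) / 0.5376 ≈ +€701.3 billion.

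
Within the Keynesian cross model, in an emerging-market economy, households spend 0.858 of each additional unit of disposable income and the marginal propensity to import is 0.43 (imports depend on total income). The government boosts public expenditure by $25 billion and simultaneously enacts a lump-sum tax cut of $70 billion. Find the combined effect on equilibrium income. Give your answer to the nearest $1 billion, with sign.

+$149 billion

Expenditure multiplier = 1/(1 − c + m) = 1/(1 − 0.858 + 0.43) = 1/0.572 ≈ 1.748.
ΔG contributes k·ΔG = (+$25 billion) / 0.572 ≈ +$43.7 billion.
ΔT of −$70 billion changes first-round spending by −c·ΔT = +$60.06 billion, contributing k·(−c·ΔT) = (+$60.06 billion) / 0.572 = +$105 billion.
Net ΔY = k(ΔG − c·ΔT) = (+$85.06 billion) / 0.572 ≈ +$149 billion.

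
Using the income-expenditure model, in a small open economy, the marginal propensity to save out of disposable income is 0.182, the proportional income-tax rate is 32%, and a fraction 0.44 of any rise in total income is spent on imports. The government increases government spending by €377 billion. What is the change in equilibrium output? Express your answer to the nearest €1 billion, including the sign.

+€427 billion

MPC = 1 − MPS = 1 − 0.182 = 0.818.
Expenditure multiplier = 1/(1 − c(1−t) + m) = 1/(1 − 0.818×0.68 + 0.44) = 1/0.88376 ≈ 1.132.
ΔY = k × ΔG = (+€377 billion) / 0.88376 ≈ +€427 billion.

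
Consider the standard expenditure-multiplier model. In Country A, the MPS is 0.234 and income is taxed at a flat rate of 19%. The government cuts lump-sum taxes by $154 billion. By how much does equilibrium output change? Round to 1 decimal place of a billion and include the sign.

MPC = 1 − MPS = 1 − 0.234 = 0.766.
A lump-sum tax change of −$154 billion shifts disposable income by +$154 billion; first-round consumption changes by −c × ΔT = −0.766 × (−$154 billion) = +$117.964 billion.
Expenditure multiplier = 1/(1 − c(1−t)) = 1/(1 − 0.766×0.81) = 1/0.37954 ≈ 2.635.
The tax multiplier is −c × k ≈ −2.018, so ΔY = k × (−c·ΔT) = (+$117.964 billion) / 0.37954 ≈ +$310.8 billion.

+$310.8 billion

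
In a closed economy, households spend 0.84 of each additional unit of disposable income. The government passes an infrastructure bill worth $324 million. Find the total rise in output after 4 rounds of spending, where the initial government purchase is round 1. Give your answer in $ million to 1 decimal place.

$1,016.8 million

Round 1 adds ΔG = $324 million; each later round is MPC = 0.84 times the previous.
After 4 rounds: 324 + 272.16 + 228.6144 + 192.036096 = ΔG·(1 − c^4)/(1 − c) = 324 × (1 − 0.49787136)/0.16 ≈ $1,016.8 million.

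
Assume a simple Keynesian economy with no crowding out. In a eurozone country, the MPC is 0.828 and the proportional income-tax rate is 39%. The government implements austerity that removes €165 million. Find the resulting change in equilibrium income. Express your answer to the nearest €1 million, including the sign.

−€333 million

Government-spending multiplier = 1/(1 − c(1−t)) = 1/(1 − 0.828×0.61) = 1/0.49492 ≈ 2.021.
ΔY = k × ΔG = (−€165 million) / 0.49492 ≈ −€333 million.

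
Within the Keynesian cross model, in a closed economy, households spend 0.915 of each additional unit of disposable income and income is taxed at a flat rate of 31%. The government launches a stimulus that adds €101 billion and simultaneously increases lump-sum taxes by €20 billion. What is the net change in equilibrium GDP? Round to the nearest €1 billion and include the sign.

+€224 billion

Expenditure multiplier = 1/(1 − c(1−t)) = 1/(1 − 0.915×0.69) = 1/0.36865 ≈ 2.713.
ΔG contributes k·ΔG = (+€101 billion) / 0.36865 ≈ +€274 billion.
ΔT of +€20 billion changes first-round spending by −c·ΔT = −€18.3 billion, contributing k·(−c·ΔT) = (−€18.3 billion) / 0.36865 ≈ −€49.6 billion.
Net ΔY = k(ΔG − c·ΔT) = (+€82.7 billion) / 0.36865 ≈ +€224 billion.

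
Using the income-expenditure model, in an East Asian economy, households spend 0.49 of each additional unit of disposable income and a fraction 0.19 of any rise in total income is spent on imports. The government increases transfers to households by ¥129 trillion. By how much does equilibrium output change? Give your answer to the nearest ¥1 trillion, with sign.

+¥90 trillion

The transfer change shifts disposable income by +¥129 trillion, so first-round consumption changes by c·ΔTR = 0.49 × (+¥129 trillion) = +¥63.21 trillion.
Expenditure multiplier = 1/(1 − c + m) = 1/(1 − 0.49 + 0.19) = 1/0.7 ≈ 1.429.
The transfer multiplier is c × k = 0.7, so ΔY = k × (c·ΔTR) = (+¥63.21 trillion) / 0.7 ≈ +¥90 trillion.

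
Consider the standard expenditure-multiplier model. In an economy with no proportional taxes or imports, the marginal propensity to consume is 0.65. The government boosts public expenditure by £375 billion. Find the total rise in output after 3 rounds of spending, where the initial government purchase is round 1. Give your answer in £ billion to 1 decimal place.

Round 1 adds ΔG = £375 billion; each later round is MPC = 0.65 times the previous.
After 3 rounds: 375 + 243.75 + 158.4375 = ΔG·(1 − c^3)/(1 − c) = 375 × (1 − 0.274625)/0.35 ≈ £777.2 billion.

£777.2 billion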